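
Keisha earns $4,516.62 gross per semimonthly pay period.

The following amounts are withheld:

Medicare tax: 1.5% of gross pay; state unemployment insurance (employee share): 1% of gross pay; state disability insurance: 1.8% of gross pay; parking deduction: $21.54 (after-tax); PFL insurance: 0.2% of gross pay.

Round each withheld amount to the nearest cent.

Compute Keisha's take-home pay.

State disability insurance: $4,516.62 × 0.018 = $81.30
PFL insurance: $4,516.62 × 0.002 = $9.03
Medicare tax: $4,516.62 × 0.015 = $67.75
State unemployment insurance (employee share): $4,516.62 × 0.01 = $45.17
Parking deduction: $21.54
Total deductions = $81.30 + $9.03 + $67.75 + $45.17 + $21.54 = $224.79
Net pay = $4,516.62 − $224.79 = $4,291.83

$4,291.83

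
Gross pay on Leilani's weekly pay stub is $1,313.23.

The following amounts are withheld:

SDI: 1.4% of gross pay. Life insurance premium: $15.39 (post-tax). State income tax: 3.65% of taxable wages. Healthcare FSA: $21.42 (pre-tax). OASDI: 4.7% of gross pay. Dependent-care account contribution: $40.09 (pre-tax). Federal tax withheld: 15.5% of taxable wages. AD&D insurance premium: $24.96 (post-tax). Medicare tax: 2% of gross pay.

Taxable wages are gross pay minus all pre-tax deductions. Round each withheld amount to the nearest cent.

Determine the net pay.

Healthcare FSA: $21.42
Dependent-care account contribution: $40.09
Pre-tax total = $21.42 + $40.09 = $61.51
Taxable wages = $1,313.23 − $61.51 = $1,251.72
State income tax: $1,251.72 × 0.0365 = $45.69
Federal tax withheld: $1,251.72 × 0.155 = $194.02
SDI: $1,313.23 × 0.014 = $18.39
OASDI: $1,313.23 × 0.047 = $61.72
Medicare tax: $1,313.23 × 0.02 = $26.26
AD&D insurance premium: $24.96
Life insurance premium: $15.39
Total deductions = $21.42 + $40.09 + $45.69 + $194.02 + $18.39 + $61.72 + $26.26 + $24.96 + $15.39 = $447.94
Net pay = $1,313.23 − $447.94 = $865.29

$865.29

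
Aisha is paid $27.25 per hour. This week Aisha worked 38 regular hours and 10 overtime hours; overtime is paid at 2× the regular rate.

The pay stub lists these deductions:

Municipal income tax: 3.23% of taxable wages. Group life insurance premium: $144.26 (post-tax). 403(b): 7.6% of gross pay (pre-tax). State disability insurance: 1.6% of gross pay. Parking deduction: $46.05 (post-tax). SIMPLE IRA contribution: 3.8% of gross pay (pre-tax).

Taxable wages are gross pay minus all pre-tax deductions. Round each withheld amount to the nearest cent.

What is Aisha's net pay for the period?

Regular pay: 38 × $27.25 = $1,035.50
Overtime pay: 10 × $27.25 × 2 = $545.00
Gross pay = $1,035.50 + $545.00 = $1,580.50
403(b): $1,580.50 × 0.076 = $120.12
SIMPLE IRA contribution: $1,580.50 × 0.038 = $60.06
Pre-tax total = $120.12 + $60.06 = $180.18
Taxable wages = $1,580.50 − $180.18 = $1,400.32
Municipal income tax: $1,400.32 × 0.0323 = $45.23
State disability insurance: $1,580.50 × 0.016 = $25.29
Parking deduction: $46.05
Group life insurance premium: $144.26
Total deductions = $120.12 + $60.06 + $45.23 + $25.29 + $46.05 + $144.26 = $441.01
Net pay = $1,580.50 − $441.01 = $1,139.49

$1,139.49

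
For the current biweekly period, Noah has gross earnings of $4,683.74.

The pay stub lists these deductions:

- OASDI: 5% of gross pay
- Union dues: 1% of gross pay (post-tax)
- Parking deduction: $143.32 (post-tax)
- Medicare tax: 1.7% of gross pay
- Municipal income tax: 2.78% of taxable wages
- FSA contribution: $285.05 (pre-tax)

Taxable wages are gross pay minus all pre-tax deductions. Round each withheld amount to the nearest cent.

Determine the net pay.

FSA contribution: $285.05
Taxable wages = $4,683.74 − $285.05 = $4,398.69
Municipal income tax: $4,398.69 × 0.0278 = $122.28
Medicare tax: $4,683.74 × 0.017 = $79.62
OASDI: $4,683.74 × 0.05 = $234.19
Parking deduction: $143.32
Union dues: $4,683.74 × 0.01 = $46.84
Total deductions = $285.05 + $122.28 + $79.62 + $234.19 + $143.32 + $46.84 = $911.30
Net pay = $4,683.74 − $911.30 = $3,772.44

$3,772.44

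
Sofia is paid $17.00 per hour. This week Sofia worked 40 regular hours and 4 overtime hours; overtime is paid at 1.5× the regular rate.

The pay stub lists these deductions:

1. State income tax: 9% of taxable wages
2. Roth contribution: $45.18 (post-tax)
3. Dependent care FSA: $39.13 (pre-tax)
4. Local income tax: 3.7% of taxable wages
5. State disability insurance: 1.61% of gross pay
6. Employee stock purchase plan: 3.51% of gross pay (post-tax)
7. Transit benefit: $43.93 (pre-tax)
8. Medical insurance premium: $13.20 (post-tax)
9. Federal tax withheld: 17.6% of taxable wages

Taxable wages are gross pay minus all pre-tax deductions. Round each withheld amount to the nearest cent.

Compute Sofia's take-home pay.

Regular pay: 40 × $17.00 = $680.00
Overtime pay: 4 × $17.00 × 1.5 = $102.00
Gross pay = $680.00 + $102.00 = $782.00
Dependent care FSA: $39.13
Transit benefit: $43.93
Pre-tax total = $39.13 + $43.93 = $83.06
Taxable wages = $782.00 − $83.06 = $698.94
Federal tax withheld: $698.94 × 0.176 = $123.01
Local income tax: $698.94 × 0.037 = $25.86
State income tax: $698.94 × 0.09 = $62.90
State disability insurance: $782.00 × 0.0161 = $12.59
Roth contribution: $45.18
Employee stock purchase plan: $782.00 × 0.0351 = $27.45
Medical insurance premium: $13.20
Total deductions = $39.13 + $43.93 + $123.01 + $25.86 + $62.90 + $12.59 + $45.18 + $27.45 + $13.20 = $393.25
Net pay = $782.00 − $393.25 = $388.75

$388.75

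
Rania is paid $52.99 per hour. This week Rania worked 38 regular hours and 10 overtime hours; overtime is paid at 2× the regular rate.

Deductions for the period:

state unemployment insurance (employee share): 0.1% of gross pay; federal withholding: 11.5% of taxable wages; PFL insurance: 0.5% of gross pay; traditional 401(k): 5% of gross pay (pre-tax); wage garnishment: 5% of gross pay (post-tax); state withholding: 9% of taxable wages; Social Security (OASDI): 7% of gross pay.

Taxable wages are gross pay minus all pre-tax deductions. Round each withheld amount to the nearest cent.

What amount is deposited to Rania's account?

$1,933.95

Regular pay: 38 × $52.99 = $2,013.62
Overtime pay: 10 × $52.99 × 2 = $1,059.80
Gross pay = $2,013.62 + $1,059.80 = $3,073.42
Traditional 401(k): $3,073.42 × 0.05 = $153.67
Taxable wages = $3,073.42 − $153.67 = $2,919.75
Federal withholding: $2,919.75 × 0.115 = $335.77
State withholding: $2,919.75 × 0.09 = $262.78
Social Security (OASDI): $3,073.42 × 0.07 = $215.14
PFL insurance: $3,073.42 × 0.005 = $15.37
State unemployment insurance (employee share): $3,073.42 × 0.001 = $3.07
Wage garnishment: $3,073.42 × 0.05 = $153.67
Total deductions = $153.67 + $335.77 + $262.78 + $215.14 + $15.37 + $3.07 + $153.67 = $1,139.47
Net pay = $3,073.42 − $1,139.47 = $1,933.95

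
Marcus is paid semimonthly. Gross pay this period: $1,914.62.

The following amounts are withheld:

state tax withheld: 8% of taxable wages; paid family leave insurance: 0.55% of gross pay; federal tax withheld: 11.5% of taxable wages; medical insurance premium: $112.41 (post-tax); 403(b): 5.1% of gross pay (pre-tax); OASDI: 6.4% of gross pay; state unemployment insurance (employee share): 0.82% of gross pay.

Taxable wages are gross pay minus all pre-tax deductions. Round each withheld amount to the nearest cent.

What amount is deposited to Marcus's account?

$1,201.48

403(b): $1,914.62 × 0.051 = $97.65
Taxable wages = $1,914.62 − $97.65 = $1,816.97
Federal tax withheld: $1,816.97 × 0.115 = $208.95
State tax withheld: $1,816.97 × 0.08 = $145.36
OASDI: $1,914.62 × 0.064 = $122.54
Paid family leave insurance: $1,914.62 × 0.0055 = $10.53
State unemployment insurance (employee share): $1,914.62 × 0.0082 = $15.70
Medical insurance premium: $112.41
Total deductions = $97.65 + $208.95 + $145.36 + $122.54 + $10.53 + $15.70 + $112.41 = $713.14
Net pay = $1,914.62 − $713.14 = $1,201.48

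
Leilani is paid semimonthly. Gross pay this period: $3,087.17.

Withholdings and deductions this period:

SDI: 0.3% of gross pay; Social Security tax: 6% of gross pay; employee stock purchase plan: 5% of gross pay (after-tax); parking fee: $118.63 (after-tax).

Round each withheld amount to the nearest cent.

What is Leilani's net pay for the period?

$2,619.69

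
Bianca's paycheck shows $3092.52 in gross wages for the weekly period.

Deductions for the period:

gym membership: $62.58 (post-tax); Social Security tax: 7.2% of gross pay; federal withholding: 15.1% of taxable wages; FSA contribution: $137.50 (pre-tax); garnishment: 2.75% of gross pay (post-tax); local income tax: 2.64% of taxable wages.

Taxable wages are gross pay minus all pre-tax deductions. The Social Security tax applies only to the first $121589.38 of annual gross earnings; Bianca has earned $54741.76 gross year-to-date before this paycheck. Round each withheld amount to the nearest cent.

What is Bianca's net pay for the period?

FSA contribution: $137.50
Taxable wages = $3092.52 − $137.50 = $2955.02
Federal withholding: $2955.02 × 0.151 = $446.21
Local income tax: $2955.02 × 0.0264 = $78.01
Social Security tax: cap not yet reached, full $3092.52 is subject → $3092.52 × 0.072 = $222.66
Garnishment: $3092.52 × 0.0275 = $85.04
Gym membership: $62.58
Total deductions = $137.50 + $446.21 + $78.01 + $222.66 + $85.04 + $62.58 = $1032.00
Net pay = $3092.52 − $1032.00 = $2060.52

$2060.52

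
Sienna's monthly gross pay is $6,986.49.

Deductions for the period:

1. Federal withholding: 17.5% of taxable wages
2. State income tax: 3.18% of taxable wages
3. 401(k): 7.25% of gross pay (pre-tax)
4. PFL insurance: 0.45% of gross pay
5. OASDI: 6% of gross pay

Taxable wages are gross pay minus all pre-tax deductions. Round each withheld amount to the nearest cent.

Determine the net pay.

401(k): $6,986.49 × 0.0725 = $506.52
Taxable wages = $6,986.49 − $506.52 = $6,479.97
State income tax: $6,479.97 × 0.0318 = $206.06
Federal withholding: $6,479.97 × 0.175 = $1,133.99
PFL insurance: $6,986.49 × 0.0045 = $31.44
OASDI: $6,986.49 × 0.06 = $419.19
Total deductions = $506.52 + $206.06 + $1,133.99 + $31.44 + $419.19 = $2,297.20
Net pay = $6,986.49 − $2,297.20 = $4,689.29

$4,689.29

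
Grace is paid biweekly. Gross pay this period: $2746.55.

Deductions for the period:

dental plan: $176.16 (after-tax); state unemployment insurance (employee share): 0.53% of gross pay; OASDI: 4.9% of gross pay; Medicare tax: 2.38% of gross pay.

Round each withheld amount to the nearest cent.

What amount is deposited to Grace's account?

$2355.88

State unemployment insurance (employee share): $2746.55 × 0.0053 = $14.56
Medicare tax: $2746.55 × 0.0238 = $65.37
OASDI: $2746.55 × 0.049 = $134.58
Dental plan: $176.16
Total deductions = $14.56 + $65.37 + $134.58 + $176.16 = $390.67
Net pay = $2746.55 − $390.67 = $2355.88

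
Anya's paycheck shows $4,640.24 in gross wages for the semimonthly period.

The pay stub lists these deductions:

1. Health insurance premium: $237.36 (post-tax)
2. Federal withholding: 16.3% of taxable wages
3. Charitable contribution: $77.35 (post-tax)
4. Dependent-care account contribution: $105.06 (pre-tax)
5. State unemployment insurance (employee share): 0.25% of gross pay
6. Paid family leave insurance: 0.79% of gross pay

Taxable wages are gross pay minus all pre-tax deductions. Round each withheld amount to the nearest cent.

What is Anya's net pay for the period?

Dependent-care account contribution: $105.06
Taxable wages = $4,640.24 − $105.06 = $4,535.18
Federal withholding: $4,535.18 × 0.163 = $739.23
Paid family leave insurance: $4,640.24 × 0.0079 = $36.66
State unemployment insurance (employee share): $4,640.24 × 0.0025 = $11.60
Health insurance premium: $237.36
Charitable contribution: $77.35
Total deductions = $105.06 + $739.23 + $36.66 + $11.60 + $237.36 + $77.35 = $1,207.26
Net pay = $4,640.24 − $1,207.26 = $3,432.98

$3,432.98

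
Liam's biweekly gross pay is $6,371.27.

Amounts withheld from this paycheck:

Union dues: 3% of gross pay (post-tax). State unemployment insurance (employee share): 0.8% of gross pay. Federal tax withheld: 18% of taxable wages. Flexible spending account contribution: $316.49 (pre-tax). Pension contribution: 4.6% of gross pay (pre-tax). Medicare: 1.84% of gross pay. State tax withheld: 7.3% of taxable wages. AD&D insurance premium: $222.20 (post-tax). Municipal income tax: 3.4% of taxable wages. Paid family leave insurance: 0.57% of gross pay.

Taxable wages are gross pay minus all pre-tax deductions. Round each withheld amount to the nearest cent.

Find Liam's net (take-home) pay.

$3,490.23

Pension contribution: $6,371.27 × 0.046 = $293.08
Flexible spending account contribution: $316.49
Pre-tax total = $293.08 + $316.49 = $609.57
Taxable wages = $6,371.27 − $609.57 = $5,761.70
Municipal income tax: $5,761.70 × 0.034 = $195.90
Federal tax withheld: $5,761.70 × 0.18 = $1,037.11
State tax withheld: $5,761.70 × 0.073 = $420.60
Medicare: $6,371.27 × 0.0184 = $117.23
State unemployment insurance (employee share): $6,371.27 × 0.008 = $50.97
Paid family leave insurance: $6,371.27 × 0.0057 = $36.32
AD&D insurance premium: $222.20
Union dues: $6,371.27 × 0.03 = $191.14
Total deductions = $293.08 + $316.49 + $195.90 + $1,037.11 + $420.60 + $117.23 + $50.97 + $36.32 + $222.20 + $191.14 = $2,881.04
Net pay = $6,371.27 − $2,881.04 = $3,490.23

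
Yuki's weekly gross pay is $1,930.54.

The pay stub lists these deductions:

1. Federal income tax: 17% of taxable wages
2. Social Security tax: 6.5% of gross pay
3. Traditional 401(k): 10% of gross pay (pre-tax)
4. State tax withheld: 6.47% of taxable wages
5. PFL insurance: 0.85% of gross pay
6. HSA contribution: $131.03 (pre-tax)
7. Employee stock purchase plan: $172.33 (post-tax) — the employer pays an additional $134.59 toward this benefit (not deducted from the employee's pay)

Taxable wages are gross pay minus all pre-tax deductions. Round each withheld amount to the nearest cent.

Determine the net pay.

HSA contribution: $131.03
Traditional 401(k): $1,930.54 × 0.1 = $193.05
Pre-tax total = $131.03 + $193.05 = $324.08
Taxable wages = $1,930.54 − $324.08 = $1,606.46
Federal income tax: $1,606.46 × 0.17 = $273.10
State tax withheld: $1,606.46 × 0.0647 = $103.94
PFL insurance: $1,930.54 × 0.0085 = $16.41
Social Security tax: $1,930.54 × 0.065 = $125.49
Employee stock purchase plan: $172.33
(Employer's $134.59 toward employee stock purchase plan is not withheld from the employee.)
Total deductions = $131.03 + $193.05 + $273.10 + $103.94 + $16.41 + $125.49 + $172.33 = $1,015.35
Net pay = $1,930.54 − $1,015.35 = $915.19

$915.19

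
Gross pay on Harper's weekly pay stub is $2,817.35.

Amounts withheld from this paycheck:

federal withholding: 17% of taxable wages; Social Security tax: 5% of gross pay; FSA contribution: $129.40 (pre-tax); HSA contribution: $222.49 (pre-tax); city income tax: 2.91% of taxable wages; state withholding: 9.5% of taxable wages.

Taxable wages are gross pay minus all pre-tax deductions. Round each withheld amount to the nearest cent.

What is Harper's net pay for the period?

HSA contribution: $222.49
FSA contribution: $129.40
Pre-tax total = $222.49 + $129.40 = $351.89
Taxable wages = $2,817.35 − $351.89 = $2,465.46
City income tax: $2,465.46 × 0.0291 = $71.74
State withholding: $2,465.46 × 0.095 = $234.22
Federal withholding: $2,465.46 × 0.17 = $419.13
Social Security tax: $2,817.35 × 0.05 = $140.87
Total deductions = $222.49 + $129.40 + $71.74 + $234.22 + $419.13 + $140.87 = $1,217.85
Net pay = $2,817.35 − $1,217.85 = $1,599.50

$1,599.50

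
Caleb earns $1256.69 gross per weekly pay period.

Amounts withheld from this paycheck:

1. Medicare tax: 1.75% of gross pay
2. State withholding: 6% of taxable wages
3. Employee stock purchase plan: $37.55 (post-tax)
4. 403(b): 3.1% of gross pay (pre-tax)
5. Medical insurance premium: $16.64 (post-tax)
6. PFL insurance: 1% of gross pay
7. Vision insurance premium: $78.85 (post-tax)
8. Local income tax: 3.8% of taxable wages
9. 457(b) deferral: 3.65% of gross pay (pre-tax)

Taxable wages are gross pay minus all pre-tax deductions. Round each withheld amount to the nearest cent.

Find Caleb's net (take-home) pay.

$889.42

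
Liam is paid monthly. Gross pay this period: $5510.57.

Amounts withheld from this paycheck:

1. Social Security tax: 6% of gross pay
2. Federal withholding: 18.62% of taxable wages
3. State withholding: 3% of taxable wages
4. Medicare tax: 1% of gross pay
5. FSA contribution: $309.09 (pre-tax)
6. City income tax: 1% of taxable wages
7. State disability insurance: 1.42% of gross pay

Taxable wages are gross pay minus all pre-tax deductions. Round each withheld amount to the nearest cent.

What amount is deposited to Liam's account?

$3560.92

FSA contribution: $309.09
Taxable wages = $5510.57 − $309.09 = $5201.48
Federal withholding: $5201.48 × 0.1862 = $968.52
State withholding: $5201.48 × 0.03 = $156.04
City income tax: $5201.48 × 0.01 = $52.01
State disability insurance: $5510.57 × 0.0142 = $78.25
Medicare tax: $5510.57 × 0.01 = $55.11
Social Security tax: $5510.57 × 0.06 = $330.63
Total deductions = $309.09 + $968.52 + $156.04 + $52.01 + $78.25 + $55.11 + $330.63 = $1949.65
Net pay = $5510.57 − $1949.65 = $3560.92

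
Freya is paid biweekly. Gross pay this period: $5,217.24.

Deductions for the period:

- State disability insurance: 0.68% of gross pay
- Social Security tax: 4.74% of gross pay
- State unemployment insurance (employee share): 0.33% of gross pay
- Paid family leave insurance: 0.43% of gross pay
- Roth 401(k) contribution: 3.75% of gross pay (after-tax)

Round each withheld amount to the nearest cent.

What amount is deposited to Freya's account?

$4,699.16

Social Security tax: $5,217.24 × 0.0474 = $247.30
Paid family leave insurance: $5,217.24 × 0.0043 = $22.43
State unemployment insurance (employee share): $5,217.24 × 0.0033 = $17.22
State disability insurance: $5,217.24 × 0.0068 = $35.48
Roth 401(k) contribution: $5,217.24 × 0.0375 = $195.65
Total deductions = $247.30 + $22.43 + $17.22 + $35.48 + $195.65 = $518.08
Net pay = $5,217.24 − $518.08 = $4,699.16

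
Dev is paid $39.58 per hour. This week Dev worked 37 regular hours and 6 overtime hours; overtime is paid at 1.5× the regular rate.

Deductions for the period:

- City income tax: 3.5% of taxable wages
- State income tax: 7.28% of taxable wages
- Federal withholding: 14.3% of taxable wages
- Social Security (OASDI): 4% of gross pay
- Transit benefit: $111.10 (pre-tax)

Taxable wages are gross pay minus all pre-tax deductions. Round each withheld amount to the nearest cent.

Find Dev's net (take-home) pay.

Regular pay: 37 × $39.58 = $1,464.46
Overtime pay: 6 × $39.58 × 1.5 = $356.22
Gross pay = $1,464.46 + $356.22 = $1,820.68
Transit benefit: $111.10
Taxable wages = $1,820.68 − $111.10 = $1,709.58
City income tax: $1,709.58 × 0.035 = $59.84
State income tax: $1,709.58 × 0.0728 = $124.46
Federal withholding: $1,709.58 × 0.143 = $244.47
Social Security (OASDI): $1,820.68 × 0.04 = $72.83
Total deductions = $111.10 + $59.84 + $124.46 + $244.47 + $72.83 = $612.70
Net pay = $1,820.68 − $612.70 = $1,207.98

$1,207.98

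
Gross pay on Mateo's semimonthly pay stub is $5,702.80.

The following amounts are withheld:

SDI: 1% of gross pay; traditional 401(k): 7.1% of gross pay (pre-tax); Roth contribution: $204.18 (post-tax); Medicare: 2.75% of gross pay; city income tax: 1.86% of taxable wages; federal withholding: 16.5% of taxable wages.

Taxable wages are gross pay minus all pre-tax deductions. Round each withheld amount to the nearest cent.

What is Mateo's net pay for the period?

$3,907.17

Traditional 401(k): $5,702.80 × 0.071 = $404.90
Taxable wages = $5,702.80 − $404.90 = $5,297.90
Federal withholding: $5,297.90 × 0.165 = $874.15
City income tax: $5,297.90 × 0.0186 = $98.54
Medicare: $5,702.80 × 0.0275 = $156.83
SDI: $5,702.80 × 0.01 = $57.03
Roth contribution: $204.18
Total deductions = $404.90 + $874.15 + $98.54 + $156.83 + $57.03 + $204.18 = $1,795.63
Net pay = $5,702.80 − $1,795.63 = $3,907.17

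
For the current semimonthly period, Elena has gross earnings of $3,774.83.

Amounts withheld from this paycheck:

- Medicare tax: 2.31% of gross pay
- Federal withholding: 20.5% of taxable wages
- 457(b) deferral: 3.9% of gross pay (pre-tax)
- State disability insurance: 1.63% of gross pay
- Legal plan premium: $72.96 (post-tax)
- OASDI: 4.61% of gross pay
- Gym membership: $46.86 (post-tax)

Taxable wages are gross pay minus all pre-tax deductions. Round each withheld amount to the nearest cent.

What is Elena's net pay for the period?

$2,441.38

457(b) deferral: $3,774.83 × 0.039 = $147.22
Taxable wages = $3,774.83 − $147.22 = $3,627.61
Federal withholding: $3,627.61 × 0.205 = $743.66
OASDI: $3,774.83 × 0.0461 = $174.02
Medicare tax: $3,774.83 × 0.0231 = $87.20
State disability insurance: $3,774.83 × 0.0163 = $61.53
Gym membership: $46.86
Legal plan premium: $72.96
Total deductions = $147.22 + $743.66 + $174.02 + $87.20 + $61.53 + $46.86 + $72.96 = $1,333.45
Net pay = $3,774.83 − $1,333.45 = $2,441.38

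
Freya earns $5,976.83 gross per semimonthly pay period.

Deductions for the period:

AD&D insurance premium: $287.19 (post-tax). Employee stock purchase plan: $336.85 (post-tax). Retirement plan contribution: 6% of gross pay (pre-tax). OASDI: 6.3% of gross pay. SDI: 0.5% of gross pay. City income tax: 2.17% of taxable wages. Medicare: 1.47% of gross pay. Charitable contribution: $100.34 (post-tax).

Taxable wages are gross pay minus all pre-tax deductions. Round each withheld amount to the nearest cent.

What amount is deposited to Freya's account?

Retirement plan contribution: $5,976.83 × 0.06 = $358.61
Taxable wages = $5,976.83 − $358.61 = $5,618.22
City income tax: $5,618.22 × 0.0217 = $121.92
Medicare: $5,976.83 × 0.0147 = $87.86
SDI: $5,976.83 × 0.005 = $29.88
OASDI: $5,976.83 × 0.063 = $376.54
AD&D insurance premium: $287.19
Charitable contribution: $100.34
Employee stock purchase plan: $336.85
Total deductions = $358.61 + $121.92 + $87.86 + $29.88 + $376.54 + $287.19 + $100.34 + $336.85 = $1,699.19
Net pay = $5,976.83 − $1,699.19 = $4,277.64

$4,277.64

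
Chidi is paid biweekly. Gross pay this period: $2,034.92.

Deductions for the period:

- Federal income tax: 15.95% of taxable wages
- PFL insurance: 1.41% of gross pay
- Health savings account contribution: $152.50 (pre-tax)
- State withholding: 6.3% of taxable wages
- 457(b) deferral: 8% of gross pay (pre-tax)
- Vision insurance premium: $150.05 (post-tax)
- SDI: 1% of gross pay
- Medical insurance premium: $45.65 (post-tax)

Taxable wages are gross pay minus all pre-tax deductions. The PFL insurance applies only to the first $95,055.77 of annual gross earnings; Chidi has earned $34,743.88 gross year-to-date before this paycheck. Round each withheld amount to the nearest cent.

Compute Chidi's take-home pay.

$1,092.27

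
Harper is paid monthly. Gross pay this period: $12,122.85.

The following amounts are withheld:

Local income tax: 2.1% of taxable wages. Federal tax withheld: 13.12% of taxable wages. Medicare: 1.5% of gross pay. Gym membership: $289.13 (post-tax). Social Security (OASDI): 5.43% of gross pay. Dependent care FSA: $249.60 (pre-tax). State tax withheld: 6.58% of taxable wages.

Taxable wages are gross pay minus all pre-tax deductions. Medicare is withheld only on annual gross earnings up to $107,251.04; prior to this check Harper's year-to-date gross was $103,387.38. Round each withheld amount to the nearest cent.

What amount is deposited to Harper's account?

Dependent care FSA: $249.60
Taxable wages = $12,122.85 − $249.60 = $11,873.25
Federal tax withheld: $11,873.25 × 0.1312 = $1,557.77
State tax withheld: $11,873.25 × 0.0658 = $781.26
Local income tax: $11,873.25 × 0.021 = $249.34
Medicare: only $107,251.04 − $103,387.38 = $3,863.66 of this check is subject → $3,863.66 × 0.015 = $57.95
Social Security (OASDI): $12,122.85 × 0.0543 = $658.27
Gym membership: $289.13
Total deductions = $249.60 + $1,557.77 + $781.26 + $249.34 + $57.95 + $658.27 + $289.13 = $3,843.32
Net pay = $12,122.85 − $3,843.32 = $8,279.53

$8,279.53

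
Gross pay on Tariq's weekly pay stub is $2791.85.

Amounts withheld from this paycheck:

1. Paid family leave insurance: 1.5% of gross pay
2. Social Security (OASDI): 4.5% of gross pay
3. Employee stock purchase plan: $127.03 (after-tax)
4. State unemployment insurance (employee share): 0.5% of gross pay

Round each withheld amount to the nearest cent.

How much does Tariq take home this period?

$2483.35

State unemployment insurance (employee share): $2791.85 × 0.005 = $13.96
Paid family leave insurance: $2791.85 × 0.015 = $41.88
Social Security (OASDI): $2791.85 × 0.045 = $125.63
Employee stock purchase plan: $127.03
Total deductions = $13.96 + $41.88 + $125.63 + $127.03 = $308.50
Net pay = $2791.85 − $308.50 = $2483.35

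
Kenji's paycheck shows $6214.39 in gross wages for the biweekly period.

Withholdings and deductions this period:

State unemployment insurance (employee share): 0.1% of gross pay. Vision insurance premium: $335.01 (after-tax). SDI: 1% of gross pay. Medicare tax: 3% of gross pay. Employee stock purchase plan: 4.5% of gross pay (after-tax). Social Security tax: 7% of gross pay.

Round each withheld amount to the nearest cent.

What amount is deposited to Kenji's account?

Social Security tax: $6214.39 × 0.07 = $435.01
Medicare tax: $6214.39 × 0.03 = $186.43
State unemployment insurance (employee share): $6214.39 × 0.001 = $6.21
SDI: $6214.39 × 0.01 = $62.14
Employee stock purchase plan: $6214.39 × 0.045 = $279.65
Vision insurance premium: $335.01
Total deductions = $435.01 + $186.43 + $6.21 + $62.14 + $279.65 + $335.01 = $1304.45
Net pay = $6214.39 − $1304.45 = $4909.94

$4909.94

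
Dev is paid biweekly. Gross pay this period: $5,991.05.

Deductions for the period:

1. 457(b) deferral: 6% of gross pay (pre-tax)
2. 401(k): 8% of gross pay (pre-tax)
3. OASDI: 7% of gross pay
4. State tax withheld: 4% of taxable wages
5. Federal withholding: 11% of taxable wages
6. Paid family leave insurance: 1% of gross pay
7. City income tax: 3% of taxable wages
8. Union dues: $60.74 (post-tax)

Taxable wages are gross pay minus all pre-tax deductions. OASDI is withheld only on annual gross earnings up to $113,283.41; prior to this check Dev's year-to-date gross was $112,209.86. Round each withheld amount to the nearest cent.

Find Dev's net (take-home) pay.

401(k): $5,991.05 × 0.08 = $479.28
457(b) deferral: $5,991.05 × 0.06 = $359.46
Pre-tax total = $479.28 + $359.46 = $838.74
Taxable wages = $5,991.05 − $838.74 = $5,152.31
State tax withheld: $5,152.31 × 0.04 = $206.09
Federal withholding: $5,152.31 × 0.11 = $566.75
City income tax: $5,152.31 × 0.03 = $154.57
Paid family leave insurance: $5,991.05 × 0.01 = $59.91
OASDI: only $113,283.41 − $112,209.86 = $1,073.55 of this check is subject → $1,073.55 × 0.07 = $75.15
Union dues: $60.74
Total deductions = $479.28 + $359.46 + $206.09 + $566.75 + $154.57 + $59.91 + $75.15 + $60.74 = $1,961.95
Net pay = $5,991.05 − $1,961.95 = $4,029.10

$4,029.10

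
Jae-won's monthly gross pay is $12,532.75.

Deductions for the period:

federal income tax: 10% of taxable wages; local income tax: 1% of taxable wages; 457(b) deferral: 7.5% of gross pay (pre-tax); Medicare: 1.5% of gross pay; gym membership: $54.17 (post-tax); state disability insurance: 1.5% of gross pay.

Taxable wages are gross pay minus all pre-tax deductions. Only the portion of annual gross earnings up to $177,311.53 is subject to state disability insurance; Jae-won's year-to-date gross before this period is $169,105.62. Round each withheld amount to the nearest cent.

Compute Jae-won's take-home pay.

457(b) deferral: $12,532.75 × 0.075 = $939.96
Taxable wages = $12,532.75 − $939.96 = $11,592.79
Federal income tax: $11,592.79 × 0.1 = $1,159.28
Local income tax: $11,592.79 × 0.01 = $115.93
State disability insurance: only $177,311.53 − $169,105.62 = $8,205.91 of this check is subject → $8,205.91 × 0.015 = $123.09
Medicare: $12,532.75 × 0.015 = $187.99
Gym membership: $54.17
Total deductions = $939.96 + $1,159.28 + $115.93 + $123.09 + $187.99 + $54.17 = $2,580.42
Net pay = $12,532.75 − $2,580.42 = $9,952.33

$9,952.33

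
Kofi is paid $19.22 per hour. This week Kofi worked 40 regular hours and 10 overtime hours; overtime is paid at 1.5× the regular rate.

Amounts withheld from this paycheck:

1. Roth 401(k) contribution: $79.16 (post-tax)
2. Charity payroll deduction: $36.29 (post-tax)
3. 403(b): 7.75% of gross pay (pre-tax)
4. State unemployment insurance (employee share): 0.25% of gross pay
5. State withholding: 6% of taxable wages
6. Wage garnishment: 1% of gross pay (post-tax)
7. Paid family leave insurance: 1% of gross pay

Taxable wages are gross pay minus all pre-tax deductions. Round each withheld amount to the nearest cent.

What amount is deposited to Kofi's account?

Regular pay: 40 × $19.22 = $768.80
Overtime pay: 10 × $19.22 × 1.5 = $288.30
Gross pay = $768.80 + $288.30 = $1,057.10
403(b): $1,057.10 × 0.0775 = $81.93
Taxable wages = $1,057.10 − $81.93 = $975.17
State withholding: $975.17 × 0.06 = $58.51
Paid family leave insurance: $1,057.10 × 0.01 = $10.57
State unemployment insurance (employee share): $1,057.10 × 0.0025 = $2.64
Roth 401(k) contribution: $79.16
Wage garnishment: $1,057.10 × 0.01 = $10.57
Charity payroll deduction: $36.29
Total deductions = $81.93 + $58.51 + $10.57 + $2.64 + $79.16 + $10.57 + $36.29 = $279.67
Net pay = $1,057.10 − $279.67 = $777.43

$777.43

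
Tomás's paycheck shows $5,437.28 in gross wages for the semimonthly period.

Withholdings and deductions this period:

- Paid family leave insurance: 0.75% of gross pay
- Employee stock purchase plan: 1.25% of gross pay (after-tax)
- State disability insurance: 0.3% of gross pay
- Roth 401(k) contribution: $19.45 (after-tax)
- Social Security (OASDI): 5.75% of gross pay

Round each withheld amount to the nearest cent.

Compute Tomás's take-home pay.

Paid family leave insurance: $5,437.28 × 0.0075 = $40.78
State disability insurance: $5,437.28 × 0.003 = $16.31
Social Security (OASDI): $5,437.28 × 0.0575 = $312.64
Employee stock purchase plan: $5,437.28 × 0.0125 = $67.97
Roth 401(k) contribution: $19.45
Total deductions = $40.78 + $16.31 + $312.64 + $67.97 + $19.45 = $457.15
Net pay = $5,437.28 − $457.15 = $4,980.13

$4,980.13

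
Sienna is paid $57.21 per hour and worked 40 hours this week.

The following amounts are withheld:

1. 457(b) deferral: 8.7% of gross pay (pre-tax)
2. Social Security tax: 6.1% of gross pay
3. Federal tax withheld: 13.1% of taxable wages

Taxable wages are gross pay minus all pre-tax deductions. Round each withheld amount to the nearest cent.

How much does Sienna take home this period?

$1676.02

Gross pay: 40 × $57.21 = $2288.40
457(b) deferral: $2288.40 × 0.087 = $199.09
Taxable wages = $2288.40 − $199.09 = $2089.31
Federal tax withheld: $2089.31 × 0.131 = $273.70
Social Security tax: $2288.40 × 0.061 = $139.59
Total deductions = $199.09 + $273.70 + $139.59 = $612.38
Net pay = $2288.40 − $612.38 = $1676.02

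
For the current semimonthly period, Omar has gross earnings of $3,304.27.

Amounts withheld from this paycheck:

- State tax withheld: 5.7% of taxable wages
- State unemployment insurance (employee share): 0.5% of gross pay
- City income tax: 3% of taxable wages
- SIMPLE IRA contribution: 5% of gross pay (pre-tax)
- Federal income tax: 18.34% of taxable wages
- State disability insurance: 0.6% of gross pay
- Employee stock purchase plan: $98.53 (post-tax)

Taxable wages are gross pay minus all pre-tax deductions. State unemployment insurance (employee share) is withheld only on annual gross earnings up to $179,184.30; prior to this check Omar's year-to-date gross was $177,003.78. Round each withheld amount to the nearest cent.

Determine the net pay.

SIMPLE IRA contribution: $3,304.27 × 0.05 = $165.21
Taxable wages = $3,304.27 − $165.21 = $3,139.06
Federal income tax: $3,139.06 × 0.1834 = $575.70
City income tax: $3,139.06 × 0.03 = $94.17
State tax withheld: $3,139.06 × 0.057 = $178.93
State disability insurance: $3,304.27 × 0.006 = $19.83
State unemployment insurance (employee share): only $179,184.30 − $177,003.78 = $2,180.52 of this check is subject → $2,180.52 × 0.005 = $10.90
Employee stock purchase plan: $98.53
Total deductions = $165.21 + $575.70 + $94.17 + $178.93 + $19.83 + $10.90 + $98.53 = $1,143.27
Net pay = $3,304.27 − $1,143.27 = $2,161.00

$2,161.00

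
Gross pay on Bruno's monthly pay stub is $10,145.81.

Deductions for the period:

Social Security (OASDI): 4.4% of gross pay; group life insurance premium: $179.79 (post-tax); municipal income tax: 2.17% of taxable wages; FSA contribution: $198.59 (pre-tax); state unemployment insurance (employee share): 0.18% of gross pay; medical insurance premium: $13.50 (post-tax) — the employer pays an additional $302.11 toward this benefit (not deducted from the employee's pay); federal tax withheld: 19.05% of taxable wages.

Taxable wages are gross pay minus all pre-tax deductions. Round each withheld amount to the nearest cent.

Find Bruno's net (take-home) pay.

$7,178.45

FSA contribution: $198.59
Taxable wages = $10,145.81 − $198.59 = $9,947.22
Municipal income tax: $9,947.22 × 0.0217 = $215.85
Federal tax withheld: $9,947.22 × 0.1905 = $1,894.95
Social Security (OASDI): $10,145.81 × 0.044 = $446.42
State unemployment insurance (employee share): $10,145.81 × 0.0018 = $18.26
Group life insurance premium: $179.79
Medical insurance premium: $13.50
(Employer's $302.11 toward medical insurance premium is not withheld from the employee.)
Total deductions = $198.59 + $215.85 + $1,894.95 + $446.42 + $18.26 + $179.79 + $13.50 = $2,967.36
Net pay = $10,145.81 − $2,967.36 = $7,178.45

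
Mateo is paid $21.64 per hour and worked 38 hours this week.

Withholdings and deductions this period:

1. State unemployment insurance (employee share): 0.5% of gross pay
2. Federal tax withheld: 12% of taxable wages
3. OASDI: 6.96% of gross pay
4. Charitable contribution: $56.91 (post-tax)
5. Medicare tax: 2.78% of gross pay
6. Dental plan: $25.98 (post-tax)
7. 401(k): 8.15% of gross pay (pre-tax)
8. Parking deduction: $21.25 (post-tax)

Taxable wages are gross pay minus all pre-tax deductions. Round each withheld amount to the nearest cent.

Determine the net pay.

$476.32

Gross pay: 38 × $21.64 = $822.32
401(k): $822.32 × 0.0815 = $67.02
Taxable wages = $822.32 − $67.02 = $755.30
Federal tax withheld: $755.30 × 0.12 = $90.64
State unemployment insurance (employee share): $822.32 × 0.005 = $4.11
Medicare tax: $822.32 × 0.0278 = $22.86
OASDI: $822.32 × 0.0696 = $57.23
Dental plan: $25.98
Parking deduction: $21.25
Charitable contribution: $56.91
Total deductions = $67.02 + $90.64 + $4.11 + $22.86 + $57.23 + $25.98 + $21.25 + $56.91 = $346.00
Net pay = $822.32 − $346.00 = $476.32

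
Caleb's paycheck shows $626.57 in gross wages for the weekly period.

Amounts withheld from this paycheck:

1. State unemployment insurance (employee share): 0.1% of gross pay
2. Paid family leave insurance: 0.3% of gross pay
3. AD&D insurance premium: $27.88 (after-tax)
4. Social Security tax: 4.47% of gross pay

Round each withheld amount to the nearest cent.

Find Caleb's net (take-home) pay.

Paid family leave insurance: $626.57 × 0.003 = $1.88
State unemployment insurance (employee share): $626.57 × 0.001 = $0.63
Social Security tax: $626.57 × 0.0447 = $28.01
AD&D insurance premium: $27.88
Total deductions = $1.88 + $0.63 + $28.01 + $27.88 = $58.40
Net pay = $626.57 − $58.40 = $568.17

$568.17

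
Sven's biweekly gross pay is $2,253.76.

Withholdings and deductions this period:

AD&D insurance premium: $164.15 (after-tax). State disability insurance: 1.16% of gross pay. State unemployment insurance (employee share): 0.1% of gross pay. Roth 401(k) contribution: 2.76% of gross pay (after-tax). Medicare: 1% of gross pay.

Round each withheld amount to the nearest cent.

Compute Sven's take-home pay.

$1,976.48

Medicare: $2,253.76 × 0.01 = $22.54
State unemployment insurance (employee share): $2,253.76 × 0.001 = $2.25
State disability insurance: $2,253.76 × 0.0116 = $26.14
Roth 401(k) contribution: $2,253.76 × 0.0276 = $62.20
AD&D insurance premium: $164.15
Total deductions = $22.54 + $2.25 + $26.14 + $62.20 + $164.15 = $277.28
Net pay = $2,253.76 − $277.28 = $1,976.48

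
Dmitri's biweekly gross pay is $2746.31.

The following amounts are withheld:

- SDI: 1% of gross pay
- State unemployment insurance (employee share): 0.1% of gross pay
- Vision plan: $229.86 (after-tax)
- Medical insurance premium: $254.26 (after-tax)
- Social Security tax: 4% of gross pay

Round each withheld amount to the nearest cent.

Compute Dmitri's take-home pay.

Social Security tax: $2746.31 × 0.04 = $109.85
SDI: $2746.31 × 0.01 = $27.46
State unemployment insurance (employee share): $2746.31 × 0.001 = $2.75
Medical insurance premium: $254.26
Vision plan: $229.86
Total deductions = $109.85 + $27.46 + $2.75 + $254.26 + $229.86 = $624.18
Net pay = $2746.31 − $624.18 = $2122.13

$2122.13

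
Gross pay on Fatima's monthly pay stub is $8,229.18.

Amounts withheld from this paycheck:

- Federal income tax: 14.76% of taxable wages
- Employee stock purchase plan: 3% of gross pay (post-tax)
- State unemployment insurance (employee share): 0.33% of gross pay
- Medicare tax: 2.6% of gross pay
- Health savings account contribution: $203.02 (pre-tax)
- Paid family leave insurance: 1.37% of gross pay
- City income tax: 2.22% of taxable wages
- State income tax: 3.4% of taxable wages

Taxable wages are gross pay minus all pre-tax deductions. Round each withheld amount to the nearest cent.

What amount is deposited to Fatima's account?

$5,789.69

Health savings account contribution: $203.02
Taxable wages = $8,229.18 − $203.02 = $8,026.16
State income tax: $8,026.16 × 0.034 = $272.89
Federal income tax: $8,026.16 × 0.1476 = $1,184.66
City income tax: $8,026.16 × 0.0222 = $178.18
State unemployment insurance (employee share): $8,229.18 × 0.0033 = $27.16
Medicare tax: $8,229.18 × 0.026 = $213.96
Paid family leave insurance: $8,229.18 × 0.0137 = $112.74
Employee stock purchase plan: $8,229.18 × 0.03 = $246.88
Total deductions = $203.02 + $272.89 + $1,184.66 + $178.18 + $27.16 + $213.96 + $112.74 + $246.88 = $2,439.49
Net pay = $8,229.18 − $2,439.49 = $5,789.69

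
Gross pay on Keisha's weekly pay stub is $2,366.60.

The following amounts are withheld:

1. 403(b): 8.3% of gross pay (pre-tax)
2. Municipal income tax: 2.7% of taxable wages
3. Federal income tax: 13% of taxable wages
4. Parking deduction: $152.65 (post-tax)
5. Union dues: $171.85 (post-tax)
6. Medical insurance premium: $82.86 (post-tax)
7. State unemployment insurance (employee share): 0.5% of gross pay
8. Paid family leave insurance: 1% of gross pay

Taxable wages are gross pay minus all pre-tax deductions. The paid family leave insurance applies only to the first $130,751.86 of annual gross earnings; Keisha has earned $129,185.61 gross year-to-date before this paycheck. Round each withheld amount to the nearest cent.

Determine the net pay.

403(b): $2,366.60 × 0.083 = $196.43
Taxable wages = $2,366.60 − $196.43 = $2,170.17
Municipal income tax: $2,170.17 × 0.027 = $58.59
Federal income tax: $2,170.17 × 0.13 = $282.12
State unemployment insurance (employee share): $2,366.60 × 0.005 = $11.83
Paid family leave insurance: only $130,751.86 − $129,185.61 = $1,566.25 of this check is subject → $1,566.25 × 0.01 = $15.66
Medical insurance premium: $82.86
Parking deduction: $152.65
Union dues: $171.85
Total deductions = $196.43 + $58.59 + $282.12 + $11.83 + $15.66 + $82.86 + $152.65 + $171.85 = $971.99
Net pay = $2,366.60 − $971.99 = $1,394.61

$1,394.61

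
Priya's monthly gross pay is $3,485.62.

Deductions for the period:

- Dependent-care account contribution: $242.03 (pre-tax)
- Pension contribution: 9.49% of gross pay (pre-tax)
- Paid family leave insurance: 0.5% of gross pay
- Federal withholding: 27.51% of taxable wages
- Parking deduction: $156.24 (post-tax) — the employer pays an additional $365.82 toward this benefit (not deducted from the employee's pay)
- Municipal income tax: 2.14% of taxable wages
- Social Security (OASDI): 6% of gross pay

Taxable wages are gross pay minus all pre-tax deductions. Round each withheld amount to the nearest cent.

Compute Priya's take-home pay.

$1,666.35

Dependent-care account contribution: $242.03
Pension contribution: $3,485.62 × 0.0949 = $330.79
Pre-tax total = $242.03 + $330.79 = $572.82
Taxable wages = $3,485.62 − $572.82 = $2,912.80
Federal withholding: $2,912.80 × 0.2751 = $801.31
Municipal income tax: $2,912.80 × 0.0214 = $62.33
Paid family leave insurance: $3,485.62 × 0.005 = $17.43
Social Security (OASDI): $3,485.62 × 0.06 = $209.14
Parking deduction: $156.24
(Employer's $365.82 toward parking deduction is not withheld from the employee.)
Total deductions = $242.03 + $330.79 + $801.31 + $62.33 + $17.43 + $209.14 + $156.24 = $1,819.27
Net pay = $3,485.62 − $1,819.27 = $1,666.35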